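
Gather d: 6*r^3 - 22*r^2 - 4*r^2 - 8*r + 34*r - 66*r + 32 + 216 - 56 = 6*r^3 - 26*r^2 - 40*r + 192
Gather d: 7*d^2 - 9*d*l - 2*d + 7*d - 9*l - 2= 7*d^2 + d*(5 - 9*l) - 9*l - 2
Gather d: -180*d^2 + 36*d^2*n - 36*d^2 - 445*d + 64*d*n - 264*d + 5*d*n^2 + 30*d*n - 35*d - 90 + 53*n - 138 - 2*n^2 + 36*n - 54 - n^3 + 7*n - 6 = d^2*(36*n - 216) + d*(5*n^2 + 94*n - 744) - n^3 - 2*n^2 + 96*n - 288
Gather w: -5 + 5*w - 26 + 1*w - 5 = 6*w - 36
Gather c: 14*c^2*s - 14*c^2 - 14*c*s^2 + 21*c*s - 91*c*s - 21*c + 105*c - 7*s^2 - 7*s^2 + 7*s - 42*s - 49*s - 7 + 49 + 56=c^2*(14*s - 14) + c*(-14*s^2 - 70*s + 84) - 14*s^2 - 84*s + 98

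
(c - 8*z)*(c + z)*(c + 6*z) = c^3 - c^2*z - 50*c*z^2 - 48*z^3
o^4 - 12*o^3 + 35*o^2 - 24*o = o*(o - 8)*(o - 3)*(o - 1)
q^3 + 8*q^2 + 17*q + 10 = (q + 1)*(q + 2)*(q + 5)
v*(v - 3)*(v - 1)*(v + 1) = v^4 - 3*v^3 - v^2 + 3*v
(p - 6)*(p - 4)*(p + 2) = p^3 - 8*p^2 + 4*p + 48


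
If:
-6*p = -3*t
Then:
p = t/2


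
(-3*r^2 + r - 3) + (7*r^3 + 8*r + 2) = 7*r^3 - 3*r^2 + 9*r - 1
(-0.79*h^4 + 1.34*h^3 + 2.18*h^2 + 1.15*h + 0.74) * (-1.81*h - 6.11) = 1.4299*h^5 + 2.4015*h^4 - 12.1332*h^3 - 15.4013*h^2 - 8.3659*h - 4.5214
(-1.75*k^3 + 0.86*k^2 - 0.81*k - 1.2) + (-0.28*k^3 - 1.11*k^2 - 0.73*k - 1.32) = -2.03*k^3 - 0.25*k^2 - 1.54*k - 2.52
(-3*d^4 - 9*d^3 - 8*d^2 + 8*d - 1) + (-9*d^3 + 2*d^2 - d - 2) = -3*d^4 - 18*d^3 - 6*d^2 + 7*d - 3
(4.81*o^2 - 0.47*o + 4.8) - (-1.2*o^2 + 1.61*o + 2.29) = 6.01*o^2 - 2.08*o + 2.51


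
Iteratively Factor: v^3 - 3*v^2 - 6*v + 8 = (v - 1)*(v^2 - 2*v - 8) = (v - 4)*(v - 1)*(v + 2)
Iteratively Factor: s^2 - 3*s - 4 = (s - 4)*(s + 1)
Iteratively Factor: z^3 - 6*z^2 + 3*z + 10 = (z - 5)*(z^2 - z - 2) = (z - 5)*(z - 2)*(z + 1)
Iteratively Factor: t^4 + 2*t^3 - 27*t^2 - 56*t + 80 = (t - 5)*(t^3 + 7*t^2 + 8*t - 16) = (t - 5)*(t + 4)*(t^2 + 3*t - 4) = (t - 5)*(t - 1)*(t + 4)*(t + 4)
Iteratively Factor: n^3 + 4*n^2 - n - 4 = (n - 1)*(n^2 + 5*n + 4) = (n - 1)*(n + 1)*(n + 4)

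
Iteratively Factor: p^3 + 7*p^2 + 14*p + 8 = (p + 4)*(p^2 + 3*p + 2) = (p + 1)*(p + 4)*(p + 2)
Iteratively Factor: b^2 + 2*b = (b + 2)*(b)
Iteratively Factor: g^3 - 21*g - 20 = (g + 1)*(g^2 - g - 20) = (g + 1)*(g + 4)*(g - 5)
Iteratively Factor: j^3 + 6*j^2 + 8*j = (j + 2)*(j^2 + 4*j) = j*(j + 2)*(j + 4)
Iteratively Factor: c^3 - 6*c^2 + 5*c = (c - 1)*(c^2 - 5*c) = c*(c - 1)*(c - 5)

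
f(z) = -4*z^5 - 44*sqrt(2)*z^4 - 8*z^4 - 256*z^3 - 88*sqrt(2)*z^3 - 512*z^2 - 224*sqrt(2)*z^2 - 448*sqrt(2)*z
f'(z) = -20*z^4 - 176*sqrt(2)*z^3 - 32*z^3 - 768*z^2 - 264*sqrt(2)*z^2 - 1024*z - 448*sqrt(2)*z - 448*sqrt(2)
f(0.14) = -106.01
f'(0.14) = -888.78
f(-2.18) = -5.09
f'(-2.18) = 14.27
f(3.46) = -39921.13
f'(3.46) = -34534.38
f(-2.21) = -5.46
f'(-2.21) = 10.10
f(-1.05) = 111.68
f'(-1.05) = 149.41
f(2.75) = -20567.57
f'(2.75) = -20809.06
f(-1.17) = 93.26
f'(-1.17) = 155.81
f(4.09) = -66714.06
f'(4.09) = -51320.97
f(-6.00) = -3765.55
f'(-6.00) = 2977.90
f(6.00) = -237931.11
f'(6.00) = -138262.40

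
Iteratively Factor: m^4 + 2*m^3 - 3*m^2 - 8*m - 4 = (m + 1)*(m^3 + m^2 - 4*m - 4) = (m + 1)^2*(m^2 - 4) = (m - 2)*(m + 1)^2*(m + 2)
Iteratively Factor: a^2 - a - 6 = (a + 2)*(a - 3)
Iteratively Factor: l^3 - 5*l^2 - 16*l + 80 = (l - 5)*(l^2 - 16) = (l - 5)*(l + 4)*(l - 4)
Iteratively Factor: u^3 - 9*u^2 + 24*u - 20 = (u - 2)*(u^2 - 7*u + 10) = (u - 2)^2*(u - 5)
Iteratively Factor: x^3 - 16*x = (x - 4)*(x^2 + 4*x) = x*(x - 4)*(x + 4)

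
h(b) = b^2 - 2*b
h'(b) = 2*b - 2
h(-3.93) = 23.30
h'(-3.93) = -9.86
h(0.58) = -0.82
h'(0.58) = -0.84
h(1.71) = -0.50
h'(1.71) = 1.42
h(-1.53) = 5.40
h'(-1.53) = -5.06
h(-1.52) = 5.35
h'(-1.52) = -5.04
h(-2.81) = 13.52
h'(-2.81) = -7.62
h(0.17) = -0.31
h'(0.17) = -1.66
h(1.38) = -0.86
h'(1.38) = 0.76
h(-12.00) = 168.00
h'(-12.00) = -26.00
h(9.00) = 63.00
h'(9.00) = 16.00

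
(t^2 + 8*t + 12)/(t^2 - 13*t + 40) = (t^2 + 8*t + 12)/(t^2 - 13*t + 40)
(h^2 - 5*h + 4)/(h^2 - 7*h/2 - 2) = 2*(h - 1)/(2*h + 1)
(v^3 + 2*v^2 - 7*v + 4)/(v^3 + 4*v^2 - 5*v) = (v^2 + 3*v - 4)/(v*(v + 5))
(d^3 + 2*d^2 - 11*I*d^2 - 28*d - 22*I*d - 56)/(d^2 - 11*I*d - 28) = d + 2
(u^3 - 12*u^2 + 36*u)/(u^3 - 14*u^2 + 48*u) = (u - 6)/(u - 8)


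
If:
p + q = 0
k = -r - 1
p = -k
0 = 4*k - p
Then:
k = 0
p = 0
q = 0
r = -1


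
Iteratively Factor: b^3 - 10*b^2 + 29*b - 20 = (b - 1)*(b^2 - 9*b + 20) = (b - 4)*(b - 1)*(b - 5)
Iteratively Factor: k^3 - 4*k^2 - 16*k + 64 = (k - 4)*(k^2 - 16) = (k - 4)*(k + 4)*(k - 4)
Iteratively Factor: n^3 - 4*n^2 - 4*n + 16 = (n - 4)*(n^2 - 4) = (n - 4)*(n - 2)*(n + 2)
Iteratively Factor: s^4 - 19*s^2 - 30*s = (s - 5)*(s^3 + 5*s^2 + 6*s) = s*(s - 5)*(s^2 + 5*s + 6) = s*(s - 5)*(s + 3)*(s + 2)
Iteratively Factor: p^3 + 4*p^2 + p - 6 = (p - 1)*(p^2 + 5*p + 6) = (p - 1)*(p + 2)*(p + 3)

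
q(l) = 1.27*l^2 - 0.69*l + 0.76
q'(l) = 2.54*l - 0.69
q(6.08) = 43.51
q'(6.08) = 14.75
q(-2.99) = 14.18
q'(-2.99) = -8.28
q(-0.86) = 2.29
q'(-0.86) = -2.87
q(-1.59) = 5.07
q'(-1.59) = -4.73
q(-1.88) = 6.55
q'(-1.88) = -5.47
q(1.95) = 4.24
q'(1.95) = 4.26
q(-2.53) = 10.63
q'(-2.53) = -7.12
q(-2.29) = 9.00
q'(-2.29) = -6.51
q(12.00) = 175.36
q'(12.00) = 29.79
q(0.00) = 0.76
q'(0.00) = -0.69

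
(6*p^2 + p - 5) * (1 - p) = -6*p^3 + 5*p^2 + 6*p - 5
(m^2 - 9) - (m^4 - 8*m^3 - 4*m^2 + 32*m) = -m^4 + 8*m^3 + 5*m^2 - 32*m - 9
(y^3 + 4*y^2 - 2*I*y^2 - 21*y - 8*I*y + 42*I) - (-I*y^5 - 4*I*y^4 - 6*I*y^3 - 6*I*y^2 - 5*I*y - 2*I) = I*y^5 + 4*I*y^4 + y^3 + 6*I*y^3 + 4*y^2 + 4*I*y^2 - 21*y - 3*I*y + 44*I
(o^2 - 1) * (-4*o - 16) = -4*o^3 - 16*o^2 + 4*o + 16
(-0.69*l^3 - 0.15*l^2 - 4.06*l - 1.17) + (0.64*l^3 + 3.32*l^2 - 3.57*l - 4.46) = -0.0499999999999999*l^3 + 3.17*l^2 - 7.63*l - 5.63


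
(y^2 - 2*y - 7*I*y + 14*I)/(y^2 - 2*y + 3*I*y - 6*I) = (y - 7*I)/(y + 3*I)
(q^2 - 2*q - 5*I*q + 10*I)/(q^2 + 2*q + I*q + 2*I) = (q^2 - q*(2 + 5*I) + 10*I)/(q^2 + q*(2 + I) + 2*I)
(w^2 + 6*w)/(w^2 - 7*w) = (w + 6)/(w - 7)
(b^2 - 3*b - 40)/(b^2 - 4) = (b^2 - 3*b - 40)/(b^2 - 4)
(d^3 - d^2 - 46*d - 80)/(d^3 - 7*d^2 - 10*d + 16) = (d + 5)/(d - 1)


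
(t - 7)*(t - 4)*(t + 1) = t^3 - 10*t^2 + 17*t + 28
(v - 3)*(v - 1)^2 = v^3 - 5*v^2 + 7*v - 3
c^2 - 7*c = c*(c - 7)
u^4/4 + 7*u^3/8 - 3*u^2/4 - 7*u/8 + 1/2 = (u/4 + 1)*(u - 1)*(u - 1/2)*(u + 1)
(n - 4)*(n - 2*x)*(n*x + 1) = n^3*x - 2*n^2*x^2 - 4*n^2*x + n^2 + 8*n*x^2 - 2*n*x - 4*n + 8*x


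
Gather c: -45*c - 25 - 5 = -45*c - 30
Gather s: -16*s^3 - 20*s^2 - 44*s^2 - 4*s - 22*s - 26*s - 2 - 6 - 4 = -16*s^3 - 64*s^2 - 52*s - 12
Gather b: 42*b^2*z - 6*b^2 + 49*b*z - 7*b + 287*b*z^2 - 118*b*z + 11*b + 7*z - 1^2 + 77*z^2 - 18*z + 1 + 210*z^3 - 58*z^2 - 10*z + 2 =b^2*(42*z - 6) + b*(287*z^2 - 69*z + 4) + 210*z^3 + 19*z^2 - 21*z + 2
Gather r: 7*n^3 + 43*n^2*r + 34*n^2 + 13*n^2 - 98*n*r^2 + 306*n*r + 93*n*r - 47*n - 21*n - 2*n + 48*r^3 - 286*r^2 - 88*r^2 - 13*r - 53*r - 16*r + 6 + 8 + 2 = 7*n^3 + 47*n^2 - 70*n + 48*r^3 + r^2*(-98*n - 374) + r*(43*n^2 + 399*n - 82) + 16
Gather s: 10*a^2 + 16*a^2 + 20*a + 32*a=26*a^2 + 52*a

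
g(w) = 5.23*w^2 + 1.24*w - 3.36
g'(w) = 10.46*w + 1.24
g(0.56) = -1.03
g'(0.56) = 7.10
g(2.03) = 20.71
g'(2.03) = 22.47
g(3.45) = 63.17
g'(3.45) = 37.33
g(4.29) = 98.21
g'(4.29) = 46.11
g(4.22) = 95.01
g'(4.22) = 45.38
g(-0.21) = -3.39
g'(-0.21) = -0.96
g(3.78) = 76.06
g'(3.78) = 40.78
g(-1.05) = 1.10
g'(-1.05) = -9.74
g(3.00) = 47.43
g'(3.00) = 32.62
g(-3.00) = 39.99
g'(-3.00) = -30.14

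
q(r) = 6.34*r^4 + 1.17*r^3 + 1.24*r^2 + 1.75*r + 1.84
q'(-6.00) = -5364.53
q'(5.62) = 4628.06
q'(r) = 25.36*r^3 + 3.51*r^2 + 2.48*r + 1.75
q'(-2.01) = -194.99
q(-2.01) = 97.32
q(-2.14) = 125.27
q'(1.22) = 56.05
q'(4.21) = 1966.73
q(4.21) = 2110.16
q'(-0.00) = 1.75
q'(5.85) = 5213.49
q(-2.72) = 329.74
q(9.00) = 42567.70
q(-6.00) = 7999.90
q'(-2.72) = -489.36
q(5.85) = 7714.03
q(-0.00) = 1.84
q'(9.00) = 18795.82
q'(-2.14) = -236.02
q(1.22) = 21.99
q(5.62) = 6583.14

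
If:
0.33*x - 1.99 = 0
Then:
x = 6.03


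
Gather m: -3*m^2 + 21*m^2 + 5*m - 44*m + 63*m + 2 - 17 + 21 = 18*m^2 + 24*m + 6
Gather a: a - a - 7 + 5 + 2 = 0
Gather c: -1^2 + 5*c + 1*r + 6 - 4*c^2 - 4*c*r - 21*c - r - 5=-4*c^2 + c*(-4*r - 16)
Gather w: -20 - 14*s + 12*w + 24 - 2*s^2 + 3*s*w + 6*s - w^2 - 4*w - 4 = -2*s^2 - 8*s - w^2 + w*(3*s + 8)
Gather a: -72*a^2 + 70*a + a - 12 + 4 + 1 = -72*a^2 + 71*a - 7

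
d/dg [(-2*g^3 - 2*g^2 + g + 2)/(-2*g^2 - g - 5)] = (4*g^4 + 4*g^3 + 34*g^2 + 28*g - 3)/(4*g^4 + 4*g^3 + 21*g^2 + 10*g + 25)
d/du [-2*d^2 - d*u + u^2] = -d + 2*u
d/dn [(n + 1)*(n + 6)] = 2*n + 7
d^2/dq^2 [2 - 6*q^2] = -12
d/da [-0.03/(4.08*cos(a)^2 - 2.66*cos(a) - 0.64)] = (0.0798 - 0.2448*cos(a))*sin(a)/(-4.08*cos(a)^2 + 2.66*cos(a) + 0.64)^2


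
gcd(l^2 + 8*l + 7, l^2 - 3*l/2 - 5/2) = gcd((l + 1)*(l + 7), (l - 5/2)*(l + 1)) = l + 1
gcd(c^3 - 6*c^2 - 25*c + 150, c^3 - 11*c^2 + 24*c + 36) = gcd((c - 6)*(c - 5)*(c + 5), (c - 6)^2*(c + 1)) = c - 6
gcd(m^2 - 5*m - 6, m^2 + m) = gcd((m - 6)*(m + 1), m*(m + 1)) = m + 1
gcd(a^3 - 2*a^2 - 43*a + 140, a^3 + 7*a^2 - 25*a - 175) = a^2 + 2*a - 35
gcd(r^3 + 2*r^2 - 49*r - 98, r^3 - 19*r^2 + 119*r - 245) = r - 7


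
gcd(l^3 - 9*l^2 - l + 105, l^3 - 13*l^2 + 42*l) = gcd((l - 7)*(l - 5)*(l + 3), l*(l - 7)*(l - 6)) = l - 7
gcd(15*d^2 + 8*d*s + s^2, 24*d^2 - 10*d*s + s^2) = 1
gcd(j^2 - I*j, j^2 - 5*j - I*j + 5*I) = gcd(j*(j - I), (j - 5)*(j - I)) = j - I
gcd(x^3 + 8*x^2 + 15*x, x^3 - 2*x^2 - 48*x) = x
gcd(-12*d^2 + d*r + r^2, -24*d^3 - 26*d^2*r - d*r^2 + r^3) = 4*d + r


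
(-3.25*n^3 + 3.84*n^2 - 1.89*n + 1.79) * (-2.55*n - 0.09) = 8.2875*n^4 - 9.4995*n^3 + 4.4739*n^2 - 4.3944*n - 0.1611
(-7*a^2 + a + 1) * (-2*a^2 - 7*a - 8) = 14*a^4 + 47*a^3 + 47*a^2 - 15*a - 8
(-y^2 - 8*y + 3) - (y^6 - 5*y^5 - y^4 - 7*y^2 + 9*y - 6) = -y^6 + 5*y^5 + y^4 + 6*y^2 - 17*y + 9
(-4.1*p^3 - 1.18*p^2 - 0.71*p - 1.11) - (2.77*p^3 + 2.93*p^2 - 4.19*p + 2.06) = -6.87*p^3 - 4.11*p^2 + 3.48*p - 3.17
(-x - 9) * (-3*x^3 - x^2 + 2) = 3*x^4 + 28*x^3 + 9*x^2 - 2*x - 18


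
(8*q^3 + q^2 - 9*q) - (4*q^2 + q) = 8*q^3 - 3*q^2 - 10*q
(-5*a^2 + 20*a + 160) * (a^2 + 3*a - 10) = -5*a^4 + 5*a^3 + 270*a^2 + 280*a - 1600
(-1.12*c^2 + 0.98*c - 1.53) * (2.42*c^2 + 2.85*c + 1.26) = -2.7104*c^4 - 0.820400000000001*c^3 - 2.3208*c^2 - 3.1257*c - 1.9278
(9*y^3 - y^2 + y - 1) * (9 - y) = -9*y^4 + 82*y^3 - 10*y^2 + 10*y - 9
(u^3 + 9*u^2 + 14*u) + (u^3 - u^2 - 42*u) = 2*u^3 + 8*u^2 - 28*u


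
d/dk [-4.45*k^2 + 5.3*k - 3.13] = 5.3 - 8.9*k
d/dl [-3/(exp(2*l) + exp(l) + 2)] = (6*exp(l) + 3)*exp(l)/(exp(2*l) + exp(l) + 2)^2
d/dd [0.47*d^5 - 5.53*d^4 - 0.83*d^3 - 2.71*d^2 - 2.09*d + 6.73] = 2.35*d^4 - 22.12*d^3 - 2.49*d^2 - 5.42*d - 2.09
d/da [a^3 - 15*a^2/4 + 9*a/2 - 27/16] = 3*a^2 - 15*a/2 + 9/2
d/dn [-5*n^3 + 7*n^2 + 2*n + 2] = -15*n^2 + 14*n + 2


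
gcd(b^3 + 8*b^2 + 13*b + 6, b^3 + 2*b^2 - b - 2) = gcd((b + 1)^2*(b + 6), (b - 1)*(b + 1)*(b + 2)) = b + 1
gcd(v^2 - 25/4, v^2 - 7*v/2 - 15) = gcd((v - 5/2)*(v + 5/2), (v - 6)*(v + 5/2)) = v + 5/2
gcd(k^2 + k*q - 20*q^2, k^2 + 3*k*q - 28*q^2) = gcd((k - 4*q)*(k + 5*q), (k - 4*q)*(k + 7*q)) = -k + 4*q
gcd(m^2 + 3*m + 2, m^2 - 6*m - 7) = m + 1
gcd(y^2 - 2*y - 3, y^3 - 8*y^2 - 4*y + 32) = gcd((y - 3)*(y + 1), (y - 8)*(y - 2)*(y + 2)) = 1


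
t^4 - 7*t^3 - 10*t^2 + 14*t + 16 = (t - 8)*(t + 1)*(t - sqrt(2))*(t + sqrt(2))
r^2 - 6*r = r*(r - 6)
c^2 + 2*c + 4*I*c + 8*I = (c + 2)*(c + 4*I)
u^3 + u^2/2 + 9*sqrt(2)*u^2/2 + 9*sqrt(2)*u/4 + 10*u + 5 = (u + 1/2)*(u + 2*sqrt(2))*(u + 5*sqrt(2)/2)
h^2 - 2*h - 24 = (h - 6)*(h + 4)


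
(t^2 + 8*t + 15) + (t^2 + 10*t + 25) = 2*t^2 + 18*t + 40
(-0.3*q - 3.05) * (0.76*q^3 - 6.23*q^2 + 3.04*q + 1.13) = -0.228*q^4 - 0.449*q^3 + 18.0895*q^2 - 9.611*q - 3.4465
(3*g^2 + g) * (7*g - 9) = 21*g^3 - 20*g^2 - 9*g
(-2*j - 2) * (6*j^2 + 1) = -12*j^3 - 12*j^2 - 2*j - 2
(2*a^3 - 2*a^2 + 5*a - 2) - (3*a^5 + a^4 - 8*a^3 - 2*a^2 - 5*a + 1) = -3*a^5 - a^4 + 10*a^3 + 10*a - 3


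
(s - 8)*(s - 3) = s^2 - 11*s + 24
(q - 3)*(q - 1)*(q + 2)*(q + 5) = q^4 + 3*q^3 - 15*q^2 - 19*q + 30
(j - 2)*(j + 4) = j^2 + 2*j - 8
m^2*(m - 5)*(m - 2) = m^4 - 7*m^3 + 10*m^2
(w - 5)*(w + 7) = w^2 + 2*w - 35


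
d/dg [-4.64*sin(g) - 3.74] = -4.64*cos(g)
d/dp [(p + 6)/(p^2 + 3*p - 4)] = (p^2 + 3*p - (p + 6)*(2*p + 3) - 4)/(p^2 + 3*p - 4)^2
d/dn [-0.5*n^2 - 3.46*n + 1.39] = -1.0*n - 3.46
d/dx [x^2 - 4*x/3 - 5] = 2*x - 4/3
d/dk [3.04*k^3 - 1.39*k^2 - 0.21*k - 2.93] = 9.12*k^2 - 2.78*k - 0.21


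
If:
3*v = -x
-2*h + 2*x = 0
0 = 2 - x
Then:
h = 2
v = -2/3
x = 2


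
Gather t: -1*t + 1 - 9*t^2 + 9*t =-9*t^2 + 8*t + 1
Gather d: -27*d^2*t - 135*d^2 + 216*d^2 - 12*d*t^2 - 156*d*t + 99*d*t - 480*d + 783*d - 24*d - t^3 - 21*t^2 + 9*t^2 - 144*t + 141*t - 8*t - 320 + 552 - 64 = d^2*(81 - 27*t) + d*(-12*t^2 - 57*t + 279) - t^3 - 12*t^2 - 11*t + 168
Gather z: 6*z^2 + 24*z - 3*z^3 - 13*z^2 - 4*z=-3*z^3 - 7*z^2 + 20*z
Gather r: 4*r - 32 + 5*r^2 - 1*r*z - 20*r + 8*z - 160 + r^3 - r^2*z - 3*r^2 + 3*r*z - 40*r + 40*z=r^3 + r^2*(2 - z) + r*(2*z - 56) + 48*z - 192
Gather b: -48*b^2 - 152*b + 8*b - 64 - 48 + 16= -48*b^2 - 144*b - 96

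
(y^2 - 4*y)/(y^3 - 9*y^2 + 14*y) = (y - 4)/(y^2 - 9*y + 14)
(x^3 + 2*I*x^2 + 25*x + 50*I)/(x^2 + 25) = x + 2*I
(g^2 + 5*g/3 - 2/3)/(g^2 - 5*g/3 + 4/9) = 3*(g + 2)/(3*g - 4)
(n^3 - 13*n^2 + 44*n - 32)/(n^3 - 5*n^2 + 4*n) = (n - 8)/n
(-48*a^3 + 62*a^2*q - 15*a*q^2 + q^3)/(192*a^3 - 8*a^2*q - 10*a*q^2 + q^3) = (-a + q)/(4*a + q)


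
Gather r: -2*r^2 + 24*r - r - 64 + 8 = -2*r^2 + 23*r - 56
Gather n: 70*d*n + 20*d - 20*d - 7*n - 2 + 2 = n*(70*d - 7)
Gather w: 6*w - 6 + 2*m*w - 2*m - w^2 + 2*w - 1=-2*m - w^2 + w*(2*m + 8) - 7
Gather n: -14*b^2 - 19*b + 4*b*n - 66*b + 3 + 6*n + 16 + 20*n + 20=-14*b^2 - 85*b + n*(4*b + 26) + 39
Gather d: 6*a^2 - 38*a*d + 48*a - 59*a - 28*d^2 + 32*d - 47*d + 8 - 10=6*a^2 - 11*a - 28*d^2 + d*(-38*a - 15) - 2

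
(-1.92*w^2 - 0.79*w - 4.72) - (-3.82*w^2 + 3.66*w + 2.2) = 1.9*w^2 - 4.45*w - 6.92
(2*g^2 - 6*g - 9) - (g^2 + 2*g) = g^2 - 8*g - 9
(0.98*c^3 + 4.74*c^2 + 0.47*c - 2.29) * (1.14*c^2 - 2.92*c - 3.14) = 1.1172*c^5 + 2.542*c^4 - 16.3822*c^3 - 18.8666*c^2 + 5.211*c + 7.1906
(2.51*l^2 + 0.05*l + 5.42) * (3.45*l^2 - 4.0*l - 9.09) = 8.6595*l^4 - 9.8675*l^3 - 4.3169*l^2 - 22.1345*l - 49.2678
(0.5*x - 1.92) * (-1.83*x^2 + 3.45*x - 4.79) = -0.915*x^3 + 5.2386*x^2 - 9.019*x + 9.1968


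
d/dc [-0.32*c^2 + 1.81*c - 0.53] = 1.81 - 0.64*c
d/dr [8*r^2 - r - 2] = 16*r - 1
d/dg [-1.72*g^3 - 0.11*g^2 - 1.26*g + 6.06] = -5.16*g^2 - 0.22*g - 1.26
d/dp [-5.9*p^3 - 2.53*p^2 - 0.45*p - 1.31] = -17.7*p^2 - 5.06*p - 0.45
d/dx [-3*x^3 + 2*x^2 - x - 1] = -9*x^2 + 4*x - 1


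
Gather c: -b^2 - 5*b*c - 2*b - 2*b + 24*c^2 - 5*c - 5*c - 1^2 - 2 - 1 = -b^2 - 4*b + 24*c^2 + c*(-5*b - 10) - 4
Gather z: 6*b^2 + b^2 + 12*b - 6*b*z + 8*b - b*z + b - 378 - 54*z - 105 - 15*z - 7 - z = 7*b^2 + 21*b + z*(-7*b - 70) - 490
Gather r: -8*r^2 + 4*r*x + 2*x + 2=-8*r^2 + 4*r*x + 2*x + 2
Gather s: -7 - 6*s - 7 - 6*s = -12*s - 14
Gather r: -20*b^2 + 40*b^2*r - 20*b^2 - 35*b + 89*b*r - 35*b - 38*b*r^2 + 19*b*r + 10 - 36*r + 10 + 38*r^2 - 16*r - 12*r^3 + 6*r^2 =-40*b^2 - 70*b - 12*r^3 + r^2*(44 - 38*b) + r*(40*b^2 + 108*b - 52) + 20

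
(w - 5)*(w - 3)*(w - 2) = w^3 - 10*w^2 + 31*w - 30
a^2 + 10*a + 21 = (a + 3)*(a + 7)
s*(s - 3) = s^2 - 3*s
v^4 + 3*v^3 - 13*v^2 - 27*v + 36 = (v - 3)*(v - 1)*(v + 3)*(v + 4)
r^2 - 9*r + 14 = (r - 7)*(r - 2)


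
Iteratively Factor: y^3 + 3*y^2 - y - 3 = (y + 1)*(y^2 + 2*y - 3) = (y - 1)*(y + 1)*(y + 3)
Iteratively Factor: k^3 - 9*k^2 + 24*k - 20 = (k - 5)*(k^2 - 4*k + 4) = (k - 5)*(k - 2)*(k - 2)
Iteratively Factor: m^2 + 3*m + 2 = (m + 2)*(m + 1)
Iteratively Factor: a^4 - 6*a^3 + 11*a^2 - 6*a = (a - 2)*(a^3 - 4*a^2 + 3*a) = (a - 3)*(a - 2)*(a^2 - a) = (a - 3)*(a - 2)*(a - 1)*(a)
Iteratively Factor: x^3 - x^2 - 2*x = (x - 2)*(x^2 + x) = x*(x - 2)*(x + 1)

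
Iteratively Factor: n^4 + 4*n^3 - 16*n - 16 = (n + 2)*(n^3 + 2*n^2 - 4*n - 8) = (n - 2)*(n + 2)*(n^2 + 4*n + 4) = (n - 2)*(n + 2)^2*(n + 2)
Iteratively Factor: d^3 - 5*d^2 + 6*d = (d)*(d^2 - 5*d + 6) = d*(d - 2)*(d - 3)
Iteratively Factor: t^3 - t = (t)*(t^2 - 1) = t*(t - 1)*(t + 1)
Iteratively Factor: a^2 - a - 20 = (a + 4)*(a - 5)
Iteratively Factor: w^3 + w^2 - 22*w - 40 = (w + 2)*(w^2 - w - 20) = (w - 5)*(w + 2)*(w + 4)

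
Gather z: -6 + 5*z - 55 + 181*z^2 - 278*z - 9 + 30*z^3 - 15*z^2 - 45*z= 30*z^3 + 166*z^2 - 318*z - 70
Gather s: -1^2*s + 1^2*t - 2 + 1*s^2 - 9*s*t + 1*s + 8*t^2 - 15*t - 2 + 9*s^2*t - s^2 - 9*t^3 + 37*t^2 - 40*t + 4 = 9*s^2*t - 9*s*t - 9*t^3 + 45*t^2 - 54*t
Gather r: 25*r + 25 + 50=25*r + 75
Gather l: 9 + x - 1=x + 8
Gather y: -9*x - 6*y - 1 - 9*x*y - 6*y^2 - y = -9*x - 6*y^2 + y*(-9*x - 7) - 1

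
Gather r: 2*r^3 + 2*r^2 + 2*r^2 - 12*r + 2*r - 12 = 2*r^3 + 4*r^2 - 10*r - 12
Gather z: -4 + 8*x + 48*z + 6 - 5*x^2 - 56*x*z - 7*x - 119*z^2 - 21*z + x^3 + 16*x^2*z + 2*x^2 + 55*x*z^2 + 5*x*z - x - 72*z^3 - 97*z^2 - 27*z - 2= x^3 - 3*x^2 - 72*z^3 + z^2*(55*x - 216) + z*(16*x^2 - 51*x)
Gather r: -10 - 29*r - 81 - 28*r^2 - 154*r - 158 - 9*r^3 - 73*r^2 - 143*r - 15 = -9*r^3 - 101*r^2 - 326*r - 264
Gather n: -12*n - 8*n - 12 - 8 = -20*n - 20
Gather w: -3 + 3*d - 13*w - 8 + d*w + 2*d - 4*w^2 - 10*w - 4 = 5*d - 4*w^2 + w*(d - 23) - 15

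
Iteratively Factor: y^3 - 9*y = (y - 3)*(y^2 + 3*y) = (y - 3)*(y + 3)*(y)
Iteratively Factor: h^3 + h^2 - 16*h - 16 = (h + 4)*(h^2 - 3*h - 4) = (h - 4)*(h + 4)*(h + 1)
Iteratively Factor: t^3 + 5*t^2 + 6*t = (t + 2)*(t^2 + 3*t) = t*(t + 2)*(t + 3)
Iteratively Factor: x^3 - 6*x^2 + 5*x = (x - 5)*(x^2 - x) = x*(x - 5)*(x - 1)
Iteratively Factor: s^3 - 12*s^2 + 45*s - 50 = (s - 2)*(s^2 - 10*s + 25) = (s - 5)*(s - 2)*(s - 5)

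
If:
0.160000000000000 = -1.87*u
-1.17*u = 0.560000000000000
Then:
No Solution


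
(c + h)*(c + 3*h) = c^2 + 4*c*h + 3*h^2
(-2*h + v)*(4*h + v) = -8*h^2 + 2*h*v + v^2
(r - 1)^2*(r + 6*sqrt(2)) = r^3 - 2*r^2 + 6*sqrt(2)*r^2 - 12*sqrt(2)*r + r + 6*sqrt(2)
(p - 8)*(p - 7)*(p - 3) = p^3 - 18*p^2 + 101*p - 168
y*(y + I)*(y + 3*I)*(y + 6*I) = y^4 + 10*I*y^3 - 27*y^2 - 18*I*y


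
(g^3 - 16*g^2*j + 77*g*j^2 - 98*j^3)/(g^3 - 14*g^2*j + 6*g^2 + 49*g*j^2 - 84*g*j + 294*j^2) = (g - 2*j)/(g + 6)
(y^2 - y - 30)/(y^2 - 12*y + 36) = (y + 5)/(y - 6)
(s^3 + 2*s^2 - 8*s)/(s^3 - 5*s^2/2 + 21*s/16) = 16*(s^2 + 2*s - 8)/(16*s^2 - 40*s + 21)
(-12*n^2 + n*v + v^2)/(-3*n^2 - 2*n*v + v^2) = (4*n + v)/(n + v)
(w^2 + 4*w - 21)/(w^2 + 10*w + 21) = (w - 3)/(w + 3)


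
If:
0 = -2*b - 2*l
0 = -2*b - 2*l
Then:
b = -l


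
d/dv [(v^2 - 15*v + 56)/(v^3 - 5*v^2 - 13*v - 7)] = (17 - v)/(v^3 + 3*v^2 + 3*v + 1)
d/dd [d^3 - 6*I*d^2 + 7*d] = 3*d^2 - 12*I*d + 7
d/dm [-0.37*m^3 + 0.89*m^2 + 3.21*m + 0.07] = -1.11*m^2 + 1.78*m + 3.21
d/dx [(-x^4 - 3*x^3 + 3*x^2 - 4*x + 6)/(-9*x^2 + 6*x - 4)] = (18*x^5 + 9*x^4 - 20*x^3 + 18*x^2 + 84*x - 20)/(81*x^4 - 108*x^3 + 108*x^2 - 48*x + 16)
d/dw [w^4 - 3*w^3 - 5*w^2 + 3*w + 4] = 4*w^3 - 9*w^2 - 10*w + 3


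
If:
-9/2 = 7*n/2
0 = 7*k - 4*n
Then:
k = -36/49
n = -9/7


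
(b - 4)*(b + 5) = b^2 + b - 20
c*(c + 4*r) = c^2 + 4*c*r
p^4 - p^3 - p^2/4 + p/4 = p*(p - 1)*(p - 1/2)*(p + 1/2)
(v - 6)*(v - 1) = v^2 - 7*v + 6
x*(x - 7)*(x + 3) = x^3 - 4*x^2 - 21*x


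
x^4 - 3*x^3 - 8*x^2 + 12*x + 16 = (x - 4)*(x - 2)*(x + 1)*(x + 2)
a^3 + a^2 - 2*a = a*(a - 1)*(a + 2)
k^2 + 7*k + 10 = (k + 2)*(k + 5)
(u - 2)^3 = u^3 - 6*u^2 + 12*u - 8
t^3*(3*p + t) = 3*p*t^3 + t^4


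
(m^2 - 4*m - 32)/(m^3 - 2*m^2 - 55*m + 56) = (m + 4)/(m^2 + 6*m - 7)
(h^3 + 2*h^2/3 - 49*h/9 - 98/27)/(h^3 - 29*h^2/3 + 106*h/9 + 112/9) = (h + 7/3)/(h - 8)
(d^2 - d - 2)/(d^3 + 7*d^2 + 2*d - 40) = (d + 1)/(d^2 + 9*d + 20)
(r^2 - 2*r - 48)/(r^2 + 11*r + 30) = (r - 8)/(r + 5)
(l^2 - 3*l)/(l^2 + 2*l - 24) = l*(l - 3)/(l^2 + 2*l - 24)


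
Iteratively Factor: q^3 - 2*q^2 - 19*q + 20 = (q - 1)*(q^2 - q - 20) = (q - 1)*(q + 4)*(q - 5)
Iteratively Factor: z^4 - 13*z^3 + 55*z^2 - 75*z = (z - 5)*(z^3 - 8*z^2 + 15*z) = (z - 5)*(z - 3)*(z^2 - 5*z) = (z - 5)^2*(z - 3)*(z)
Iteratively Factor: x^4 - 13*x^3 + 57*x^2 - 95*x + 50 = (x - 5)*(x^3 - 8*x^2 + 17*x - 10) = (x - 5)^2*(x^2 - 3*x + 2) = (x - 5)^2*(x - 1)*(x - 2)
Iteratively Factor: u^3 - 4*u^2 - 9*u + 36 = (u + 3)*(u^2 - 7*u + 12) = (u - 3)*(u + 3)*(u - 4)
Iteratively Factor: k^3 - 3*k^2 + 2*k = (k - 2)*(k^2 - k) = k*(k - 2)*(k - 1)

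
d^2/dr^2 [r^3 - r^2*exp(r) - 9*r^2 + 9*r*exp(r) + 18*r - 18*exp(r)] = -r^2*exp(r) + 5*r*exp(r) + 6*r - 2*exp(r) - 18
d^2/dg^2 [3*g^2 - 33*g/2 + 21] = 6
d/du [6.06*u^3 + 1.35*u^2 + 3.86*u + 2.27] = 18.18*u^2 + 2.7*u + 3.86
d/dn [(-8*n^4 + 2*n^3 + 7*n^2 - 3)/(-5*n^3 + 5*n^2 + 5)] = n*(8*n^5 - 16*n^4 + 9*n^3 - 32*n^2 - 3*n + 20)/(5*(n^6 - 2*n^5 + n^4 - 2*n^3 + 2*n^2 + 1))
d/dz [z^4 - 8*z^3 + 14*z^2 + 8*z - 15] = 4*z^3 - 24*z^2 + 28*z + 8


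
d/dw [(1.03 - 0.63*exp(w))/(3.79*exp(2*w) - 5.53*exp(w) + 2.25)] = (2.3877*exp(2*w) - 7.8074*exp(w) + 4.2784)*exp(w)/(14.3641*exp(4*w) - 41.9174*exp(3*w) + 47.6359*exp(2*w) - 24.885*exp(w) + 5.0625)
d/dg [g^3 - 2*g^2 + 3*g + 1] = 3*g^2 - 4*g + 3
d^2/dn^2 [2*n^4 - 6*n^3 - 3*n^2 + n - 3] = 24*n^2 - 36*n - 6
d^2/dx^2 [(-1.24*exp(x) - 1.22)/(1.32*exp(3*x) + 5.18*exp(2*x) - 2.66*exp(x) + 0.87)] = (-8.642304*exp(6*x) - 44.567424*exp(5*x) - 142.44832*exp(4*x) - 120.948288*exp(3*x) + 96.568944*exp(2*x) + 10.490368*exp(x) - 3.76188)*exp(x)/(2.299968*exp(9*x) + 27.076896*exp(8*x) + 92.351952*exp(7*x) + 34.4114*exp(6*x) - 150.410904*exp(5*x) + 161.658924*exp(4*x) - 87.749108*exp(3*x) + 30.229542*exp(2*x) - 6.040062*exp(x) + 0.658503)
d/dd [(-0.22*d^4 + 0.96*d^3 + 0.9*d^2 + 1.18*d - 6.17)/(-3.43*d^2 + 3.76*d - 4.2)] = (1.5092*d^5 - 5.7744*d^4 + 10.9152*d^3 - 4.6646*d^2 - 49.8862*d + 18.2432)/(11.7649*d^4 - 25.7936*d^3 + 42.9496*d^2 - 31.584*d + 17.64)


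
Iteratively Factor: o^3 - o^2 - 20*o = (o - 5)*(o^2 + 4*o) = (o - 5)*(o + 4)*(o)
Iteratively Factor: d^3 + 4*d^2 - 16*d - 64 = (d + 4)*(d^2 - 16) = (d + 4)^2*(d - 4)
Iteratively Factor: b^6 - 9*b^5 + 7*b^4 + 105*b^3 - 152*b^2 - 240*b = (b - 4)*(b^5 - 5*b^4 - 13*b^3 + 53*b^2 + 60*b) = (b - 4)^2*(b^4 - b^3 - 17*b^2 - 15*b) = (b - 5)*(b - 4)^2*(b^3 + 4*b^2 + 3*b) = b*(b - 5)*(b - 4)^2*(b^2 + 4*b + 3) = b*(b - 5)*(b - 4)^2*(b + 1)*(b + 3)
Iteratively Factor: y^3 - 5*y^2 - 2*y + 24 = (y - 3)*(y^2 - 2*y - 8) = (y - 4)*(y - 3)*(y + 2)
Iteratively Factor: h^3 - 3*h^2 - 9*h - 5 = (h - 5)*(h^2 + 2*h + 1) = (h - 5)*(h + 1)*(h + 1)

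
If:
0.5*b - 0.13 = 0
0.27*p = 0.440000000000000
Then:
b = 0.26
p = 1.63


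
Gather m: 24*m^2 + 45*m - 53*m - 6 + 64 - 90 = 24*m^2 - 8*m - 32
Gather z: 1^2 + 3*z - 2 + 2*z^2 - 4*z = 2*z^2 - z - 1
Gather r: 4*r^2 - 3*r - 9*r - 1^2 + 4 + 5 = 4*r^2 - 12*r + 8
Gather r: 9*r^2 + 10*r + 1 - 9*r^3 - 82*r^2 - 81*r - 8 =-9*r^3 - 73*r^2 - 71*r - 7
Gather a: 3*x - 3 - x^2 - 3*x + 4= 1 - x^2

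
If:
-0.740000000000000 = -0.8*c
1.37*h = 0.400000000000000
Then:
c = 0.92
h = 0.29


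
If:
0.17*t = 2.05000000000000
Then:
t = 12.06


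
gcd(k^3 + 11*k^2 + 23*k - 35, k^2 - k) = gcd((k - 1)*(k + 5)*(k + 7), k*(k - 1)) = k - 1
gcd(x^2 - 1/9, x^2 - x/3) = x - 1/3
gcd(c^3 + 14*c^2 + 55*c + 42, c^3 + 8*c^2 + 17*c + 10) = c + 1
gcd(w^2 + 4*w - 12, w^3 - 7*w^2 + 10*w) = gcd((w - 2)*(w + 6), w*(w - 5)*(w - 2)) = w - 2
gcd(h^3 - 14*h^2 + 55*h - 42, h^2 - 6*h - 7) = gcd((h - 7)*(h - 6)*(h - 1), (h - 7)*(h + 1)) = h - 7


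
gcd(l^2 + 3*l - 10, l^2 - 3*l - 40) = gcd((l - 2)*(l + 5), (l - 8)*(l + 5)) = l + 5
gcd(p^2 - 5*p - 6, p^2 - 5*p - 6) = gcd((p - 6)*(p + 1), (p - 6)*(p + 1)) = p^2 - 5*p - 6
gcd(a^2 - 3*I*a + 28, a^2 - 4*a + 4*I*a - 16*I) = a + 4*I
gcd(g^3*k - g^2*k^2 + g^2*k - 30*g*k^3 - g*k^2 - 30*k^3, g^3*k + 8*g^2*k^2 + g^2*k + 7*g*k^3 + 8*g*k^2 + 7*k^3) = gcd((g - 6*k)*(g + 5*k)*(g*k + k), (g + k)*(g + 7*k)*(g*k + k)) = g*k + k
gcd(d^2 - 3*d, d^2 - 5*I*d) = d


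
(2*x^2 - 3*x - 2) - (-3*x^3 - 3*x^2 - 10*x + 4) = 3*x^3 + 5*x^2 + 7*x - 6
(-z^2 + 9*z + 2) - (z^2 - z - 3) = -2*z^2 + 10*z + 5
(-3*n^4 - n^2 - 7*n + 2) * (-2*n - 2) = 6*n^5 + 6*n^4 + 2*n^3 + 16*n^2 + 10*n - 4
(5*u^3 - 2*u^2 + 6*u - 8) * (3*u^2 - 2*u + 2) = 15*u^5 - 16*u^4 + 32*u^3 - 40*u^2 + 28*u - 16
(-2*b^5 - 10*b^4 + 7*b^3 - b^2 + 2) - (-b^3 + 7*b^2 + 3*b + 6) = -2*b^5 - 10*b^4 + 8*b^3 - 8*b^2 - 3*b - 4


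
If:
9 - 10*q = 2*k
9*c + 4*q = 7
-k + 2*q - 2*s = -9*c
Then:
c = 31/27 - 8*s/27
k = 26/3 - 10*s/3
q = 2*s/3 - 5/6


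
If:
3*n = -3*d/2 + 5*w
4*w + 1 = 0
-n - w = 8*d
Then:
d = 4/45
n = -83/180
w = -1/4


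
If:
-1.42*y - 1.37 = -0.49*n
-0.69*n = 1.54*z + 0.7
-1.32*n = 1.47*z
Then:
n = 1.01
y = -0.62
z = -0.91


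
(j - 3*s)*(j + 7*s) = j^2 + 4*j*s - 21*s^2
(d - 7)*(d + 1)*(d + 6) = d^3 - 43*d - 42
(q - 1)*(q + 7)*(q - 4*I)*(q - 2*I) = q^4 + 6*q^3 - 6*I*q^3 - 15*q^2 - 36*I*q^2 - 48*q + 42*I*q + 56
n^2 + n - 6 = (n - 2)*(n + 3)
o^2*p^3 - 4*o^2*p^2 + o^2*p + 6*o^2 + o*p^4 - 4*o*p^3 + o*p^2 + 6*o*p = (o + p)*(p - 3)*(p - 2)*(o*p + o)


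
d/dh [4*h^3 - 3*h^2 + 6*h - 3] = 12*h^2 - 6*h + 6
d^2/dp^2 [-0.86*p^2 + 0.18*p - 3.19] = -1.72000000000000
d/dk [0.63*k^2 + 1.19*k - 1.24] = 1.26*k + 1.19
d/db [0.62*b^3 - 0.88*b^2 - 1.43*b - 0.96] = 1.86*b^2 - 1.76*b - 1.43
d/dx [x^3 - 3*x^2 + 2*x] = 3*x^2 - 6*x + 2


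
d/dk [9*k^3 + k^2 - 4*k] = 27*k^2 + 2*k - 4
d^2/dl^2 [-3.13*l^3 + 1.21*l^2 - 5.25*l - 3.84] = 2.42 - 18.78*l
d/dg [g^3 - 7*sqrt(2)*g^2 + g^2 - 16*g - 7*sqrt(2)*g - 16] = 3*g^2 - 14*sqrt(2)*g + 2*g - 16 - 7*sqrt(2)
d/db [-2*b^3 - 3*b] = -6*b^2 - 3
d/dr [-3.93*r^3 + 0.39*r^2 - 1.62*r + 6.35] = -11.79*r^2 + 0.78*r - 1.62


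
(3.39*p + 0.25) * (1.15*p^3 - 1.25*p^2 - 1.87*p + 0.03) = 3.8985*p^4 - 3.95*p^3 - 6.6518*p^2 - 0.3658*p + 0.0075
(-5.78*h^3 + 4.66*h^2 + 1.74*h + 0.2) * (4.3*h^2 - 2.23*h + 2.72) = -24.854*h^5 + 32.9274*h^4 - 18.6314*h^3 + 9.655*h^2 + 4.2868*h + 0.544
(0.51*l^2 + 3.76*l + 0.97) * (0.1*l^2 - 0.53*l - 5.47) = 0.051*l^4 + 0.1057*l^3 - 4.6855*l^2 - 21.0813*l - 5.3059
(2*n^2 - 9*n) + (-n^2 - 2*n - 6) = n^2 - 11*n - 6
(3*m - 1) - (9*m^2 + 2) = -9*m^2 + 3*m - 3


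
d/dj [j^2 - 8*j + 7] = 2*j - 8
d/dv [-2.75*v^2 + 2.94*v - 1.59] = 2.94 - 5.5*v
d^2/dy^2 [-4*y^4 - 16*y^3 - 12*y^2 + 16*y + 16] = -48*y^2 - 96*y - 24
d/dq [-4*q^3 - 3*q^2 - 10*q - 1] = -12*q^2 - 6*q - 10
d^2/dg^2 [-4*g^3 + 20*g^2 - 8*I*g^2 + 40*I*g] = -24*g + 40 - 16*I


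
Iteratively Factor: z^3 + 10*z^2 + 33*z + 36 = (z + 3)*(z^2 + 7*z + 12) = (z + 3)*(z + 4)*(z + 3)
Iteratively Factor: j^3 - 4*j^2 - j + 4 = (j - 1)*(j^2 - 3*j - 4) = (j - 4)*(j - 1)*(j + 1)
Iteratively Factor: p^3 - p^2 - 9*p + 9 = (p - 3)*(p^2 + 2*p - 3) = (p - 3)*(p - 1)*(p + 3)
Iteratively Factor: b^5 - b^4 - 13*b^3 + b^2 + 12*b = (b - 4)*(b^4 + 3*b^3 - b^2 - 3*b) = (b - 4)*(b + 1)*(b^3 + 2*b^2 - 3*b) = b*(b - 4)*(b + 1)*(b^2 + 2*b - 3) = b*(b - 4)*(b + 1)*(b + 3)*(b - 1)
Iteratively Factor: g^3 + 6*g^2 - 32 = (g + 4)*(g^2 + 2*g - 8) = (g + 4)^2*(g - 2)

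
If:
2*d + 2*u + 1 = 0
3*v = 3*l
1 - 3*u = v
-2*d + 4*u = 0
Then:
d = -1/3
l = 3/2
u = -1/6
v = 3/2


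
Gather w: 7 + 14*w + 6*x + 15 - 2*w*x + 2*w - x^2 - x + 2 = w*(16 - 2*x) - x^2 + 5*x + 24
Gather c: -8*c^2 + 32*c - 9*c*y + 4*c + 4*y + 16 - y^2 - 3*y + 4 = -8*c^2 + c*(36 - 9*y) - y^2 + y + 20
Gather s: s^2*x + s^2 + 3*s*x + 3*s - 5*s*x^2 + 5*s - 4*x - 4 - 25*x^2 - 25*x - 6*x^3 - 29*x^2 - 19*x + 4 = s^2*(x + 1) + s*(-5*x^2 + 3*x + 8) - 6*x^3 - 54*x^2 - 48*x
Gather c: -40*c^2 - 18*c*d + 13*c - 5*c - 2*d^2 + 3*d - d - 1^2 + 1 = -40*c^2 + c*(8 - 18*d) - 2*d^2 + 2*d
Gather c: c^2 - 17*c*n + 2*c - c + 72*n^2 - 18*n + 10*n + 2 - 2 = c^2 + c*(1 - 17*n) + 72*n^2 - 8*n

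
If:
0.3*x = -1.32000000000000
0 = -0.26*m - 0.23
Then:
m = -0.88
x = -4.40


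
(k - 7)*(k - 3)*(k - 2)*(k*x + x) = k^4*x - 11*k^3*x + 29*k^2*x - k*x - 42*x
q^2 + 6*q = q*(q + 6)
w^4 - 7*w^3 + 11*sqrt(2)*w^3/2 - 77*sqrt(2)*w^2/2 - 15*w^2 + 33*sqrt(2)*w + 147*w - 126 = (w - 6)*(w - 1)*(w - 3*sqrt(2)/2)*(w + 7*sqrt(2))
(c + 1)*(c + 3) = c^2 + 4*c + 3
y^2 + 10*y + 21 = (y + 3)*(y + 7)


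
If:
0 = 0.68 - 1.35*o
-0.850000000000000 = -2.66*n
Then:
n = 0.32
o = 0.50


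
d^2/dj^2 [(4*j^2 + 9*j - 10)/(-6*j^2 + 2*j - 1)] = 12*(-62*j^3 + 192*j^2 - 33*j - 7)/(216*j^6 - 216*j^5 + 180*j^4 - 80*j^3 + 30*j^2 - 6*j + 1)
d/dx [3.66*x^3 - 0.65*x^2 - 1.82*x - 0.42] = 10.98*x^2 - 1.3*x - 1.82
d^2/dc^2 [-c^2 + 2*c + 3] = -2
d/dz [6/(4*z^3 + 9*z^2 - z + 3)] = 6*(-12*z^2 - 18*z + 1)/(4*z^3 + 9*z^2 - z + 3)^2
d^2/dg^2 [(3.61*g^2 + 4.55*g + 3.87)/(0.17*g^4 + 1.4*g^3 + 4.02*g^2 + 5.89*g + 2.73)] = (0.625974000000001*g^8 + 6.73302000000001*g^7 + 28.780312*g^6 + 56.4203039999999*g^5 + 46.11897*g^4 + 29.6562280000003*g^3 + 98.7727680000005*g^2 + 161.445096*g + 91.058118)/(0.004913*g^12 + 0.12138*g^11 + 1.348134*g^10 + 8.995223*g^9 + 40.527015*g^8 + 130.556676*g^7 + 308.797791*g^6 + 539.849022*g^5 + 689.610861*g^4 + 623.481013*g^3 + 374.010273*g^2 + 131.692743*g + 20.346417)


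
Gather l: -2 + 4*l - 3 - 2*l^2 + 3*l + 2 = -2*l^2 + 7*l - 3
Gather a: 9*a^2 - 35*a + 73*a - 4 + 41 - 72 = 9*a^2 + 38*a - 35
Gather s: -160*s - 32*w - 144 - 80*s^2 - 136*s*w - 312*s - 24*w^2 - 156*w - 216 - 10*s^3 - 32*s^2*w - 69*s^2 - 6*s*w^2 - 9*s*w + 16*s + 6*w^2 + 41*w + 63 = -10*s^3 + s^2*(-32*w - 149) + s*(-6*w^2 - 145*w - 456) - 18*w^2 - 147*w - 297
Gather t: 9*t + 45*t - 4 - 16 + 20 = 54*t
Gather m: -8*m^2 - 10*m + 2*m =-8*m^2 - 8*m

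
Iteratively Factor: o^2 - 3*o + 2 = (o - 2)*(o - 1)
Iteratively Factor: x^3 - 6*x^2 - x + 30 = (x + 2)*(x^2 - 8*x + 15) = (x - 5)*(x + 2)*(x - 3)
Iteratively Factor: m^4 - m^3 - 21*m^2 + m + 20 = (m + 1)*(m^3 - 2*m^2 - 19*m + 20) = (m - 5)*(m + 1)*(m^2 + 3*m - 4) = (m - 5)*(m - 1)*(m + 1)*(m + 4)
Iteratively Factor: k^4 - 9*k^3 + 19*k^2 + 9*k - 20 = (k - 1)*(k^3 - 8*k^2 + 11*k + 20) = (k - 1)*(k + 1)*(k^2 - 9*k + 20) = (k - 4)*(k - 1)*(k + 1)*(k - 5)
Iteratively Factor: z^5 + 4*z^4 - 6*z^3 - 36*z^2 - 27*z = (z + 3)*(z^4 + z^3 - 9*z^2 - 9*z) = (z + 1)*(z + 3)*(z^3 - 9*z) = z*(z + 1)*(z + 3)*(z^2 - 9) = z*(z + 1)*(z + 3)^2*(z - 3)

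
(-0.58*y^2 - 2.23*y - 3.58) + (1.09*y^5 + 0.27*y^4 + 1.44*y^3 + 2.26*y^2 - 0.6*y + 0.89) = 1.09*y^5 + 0.27*y^4 + 1.44*y^3 + 1.68*y^2 - 2.83*y - 2.69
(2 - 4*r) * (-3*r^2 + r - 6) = 12*r^3 - 10*r^2 + 26*r - 12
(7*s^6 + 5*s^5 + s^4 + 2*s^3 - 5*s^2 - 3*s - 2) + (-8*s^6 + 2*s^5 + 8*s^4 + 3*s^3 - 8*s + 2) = -s^6 + 7*s^5 + 9*s^4 + 5*s^3 - 5*s^2 - 11*s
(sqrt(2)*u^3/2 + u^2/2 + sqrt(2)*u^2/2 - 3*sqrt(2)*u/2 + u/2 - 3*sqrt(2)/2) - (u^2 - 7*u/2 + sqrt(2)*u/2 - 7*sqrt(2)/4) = sqrt(2)*u^3/2 - u^2/2 + sqrt(2)*u^2/2 - 2*sqrt(2)*u + 4*u + sqrt(2)/4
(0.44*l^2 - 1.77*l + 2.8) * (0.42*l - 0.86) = 0.1848*l^3 - 1.1218*l^2 + 2.6982*l - 2.408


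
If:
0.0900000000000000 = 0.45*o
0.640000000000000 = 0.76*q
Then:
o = 0.20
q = 0.84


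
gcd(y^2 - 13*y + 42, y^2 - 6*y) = y - 6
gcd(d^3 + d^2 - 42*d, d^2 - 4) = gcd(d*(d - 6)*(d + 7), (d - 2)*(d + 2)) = 1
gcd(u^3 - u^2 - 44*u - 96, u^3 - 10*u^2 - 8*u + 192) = u^2 - 4*u - 32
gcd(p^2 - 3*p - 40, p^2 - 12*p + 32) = p - 8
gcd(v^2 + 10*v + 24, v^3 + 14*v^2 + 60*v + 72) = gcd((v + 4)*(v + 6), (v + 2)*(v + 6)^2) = v + 6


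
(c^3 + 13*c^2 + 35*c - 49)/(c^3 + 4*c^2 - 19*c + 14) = (c + 7)/(c - 2)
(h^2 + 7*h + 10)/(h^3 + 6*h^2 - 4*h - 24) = (h + 5)/(h^2 + 4*h - 12)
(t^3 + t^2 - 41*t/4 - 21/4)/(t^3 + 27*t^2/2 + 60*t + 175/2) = (2*t^2 - 5*t - 3)/(2*(t^2 + 10*t + 25))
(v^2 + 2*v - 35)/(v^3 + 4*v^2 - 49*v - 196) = (v - 5)/(v^2 - 3*v - 28)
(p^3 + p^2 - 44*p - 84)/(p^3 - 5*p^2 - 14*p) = (p + 6)/p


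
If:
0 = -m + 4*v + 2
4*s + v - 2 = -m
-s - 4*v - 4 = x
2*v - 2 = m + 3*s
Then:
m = 78/7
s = -20/7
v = 16/7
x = -72/7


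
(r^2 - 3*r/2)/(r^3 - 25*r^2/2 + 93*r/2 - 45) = r/(r^2 - 11*r + 30)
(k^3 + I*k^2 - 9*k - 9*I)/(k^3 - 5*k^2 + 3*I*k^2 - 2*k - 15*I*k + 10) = (k^2 - 9)/(k^2 + k*(-5 + 2*I) - 10*I)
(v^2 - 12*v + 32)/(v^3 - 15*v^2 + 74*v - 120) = (v - 8)/(v^2 - 11*v + 30)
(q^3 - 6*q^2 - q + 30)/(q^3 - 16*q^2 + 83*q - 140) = (q^2 - q - 6)/(q^2 - 11*q + 28)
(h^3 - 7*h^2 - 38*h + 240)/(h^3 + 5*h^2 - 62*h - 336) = (h - 5)/(h + 7)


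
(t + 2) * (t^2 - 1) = t^3 + 2*t^2 - t - 2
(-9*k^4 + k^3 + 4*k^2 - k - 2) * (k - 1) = -9*k^5 + 10*k^4 + 3*k^3 - 5*k^2 - k + 2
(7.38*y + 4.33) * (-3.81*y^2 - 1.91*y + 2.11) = -28.1178*y^3 - 30.5931*y^2 + 7.3015*y + 9.1363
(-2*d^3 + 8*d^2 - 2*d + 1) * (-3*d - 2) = 6*d^4 - 20*d^3 - 10*d^2 + d - 2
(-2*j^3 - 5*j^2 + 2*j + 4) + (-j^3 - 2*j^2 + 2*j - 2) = -3*j^3 - 7*j^2 + 4*j + 2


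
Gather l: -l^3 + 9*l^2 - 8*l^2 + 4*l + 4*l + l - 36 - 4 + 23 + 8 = -l^3 + l^2 + 9*l - 9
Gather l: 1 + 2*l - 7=2*l - 6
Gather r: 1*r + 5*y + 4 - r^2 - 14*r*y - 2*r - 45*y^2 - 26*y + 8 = -r^2 + r*(-14*y - 1) - 45*y^2 - 21*y + 12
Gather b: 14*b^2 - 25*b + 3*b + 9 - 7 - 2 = 14*b^2 - 22*b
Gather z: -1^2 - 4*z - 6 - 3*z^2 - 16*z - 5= -3*z^2 - 20*z - 12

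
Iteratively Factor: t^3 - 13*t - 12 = (t + 3)*(t^2 - 3*t - 4) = (t - 4)*(t + 3)*(t + 1)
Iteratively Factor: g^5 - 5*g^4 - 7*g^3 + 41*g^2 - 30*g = (g - 5)*(g^4 - 7*g^2 + 6*g) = (g - 5)*(g + 3)*(g^3 - 3*g^2 + 2*g) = g*(g - 5)*(g + 3)*(g^2 - 3*g + 2) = g*(g - 5)*(g - 2)*(g + 3)*(g - 1)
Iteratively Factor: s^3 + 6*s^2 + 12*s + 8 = (s + 2)*(s^2 + 4*s + 4) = (s + 2)^2*(s + 2)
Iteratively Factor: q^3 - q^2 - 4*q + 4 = (q - 1)*(q^2 - 4) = (q - 2)*(q - 1)*(q + 2)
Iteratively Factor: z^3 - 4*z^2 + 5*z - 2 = (z - 1)*(z^2 - 3*z + 2) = (z - 1)^2*(z - 2)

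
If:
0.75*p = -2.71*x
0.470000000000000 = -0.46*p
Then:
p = -1.02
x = 0.28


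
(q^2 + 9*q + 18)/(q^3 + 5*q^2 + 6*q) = (q + 6)/(q*(q + 2))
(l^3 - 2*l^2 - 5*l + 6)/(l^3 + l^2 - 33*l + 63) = (l^2 + l - 2)/(l^2 + 4*l - 21)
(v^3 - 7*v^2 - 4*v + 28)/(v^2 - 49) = (v^2 - 4)/(v + 7)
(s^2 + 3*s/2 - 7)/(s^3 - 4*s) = (s + 7/2)/(s*(s + 2))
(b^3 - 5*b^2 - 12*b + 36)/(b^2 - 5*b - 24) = (b^2 - 8*b + 12)/(b - 8)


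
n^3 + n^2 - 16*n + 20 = (n - 2)^2*(n + 5)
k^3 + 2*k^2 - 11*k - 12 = (k - 3)*(k + 1)*(k + 4)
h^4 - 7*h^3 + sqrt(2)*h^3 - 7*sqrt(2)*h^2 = h^2*(h - 7)*(h + sqrt(2))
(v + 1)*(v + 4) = v^2 + 5*v + 4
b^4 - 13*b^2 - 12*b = b*(b - 4)*(b + 1)*(b + 3)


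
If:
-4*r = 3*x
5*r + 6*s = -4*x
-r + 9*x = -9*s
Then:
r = 0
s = 0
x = 0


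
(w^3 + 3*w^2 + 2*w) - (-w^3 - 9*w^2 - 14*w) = 2*w^3 + 12*w^2 + 16*w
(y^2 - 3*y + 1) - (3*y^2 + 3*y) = -2*y^2 - 6*y + 1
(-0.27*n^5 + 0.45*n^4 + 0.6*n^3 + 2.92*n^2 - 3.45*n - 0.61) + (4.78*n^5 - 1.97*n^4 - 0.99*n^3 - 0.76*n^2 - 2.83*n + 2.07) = 4.51*n^5 - 1.52*n^4 - 0.39*n^3 + 2.16*n^2 - 6.28*n + 1.46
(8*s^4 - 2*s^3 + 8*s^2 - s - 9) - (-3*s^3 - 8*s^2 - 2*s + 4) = 8*s^4 + s^3 + 16*s^2 + s - 13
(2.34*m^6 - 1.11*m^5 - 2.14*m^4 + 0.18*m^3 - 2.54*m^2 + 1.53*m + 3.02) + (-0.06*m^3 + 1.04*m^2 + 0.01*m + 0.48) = 2.34*m^6 - 1.11*m^5 - 2.14*m^4 + 0.12*m^3 - 1.5*m^2 + 1.54*m + 3.5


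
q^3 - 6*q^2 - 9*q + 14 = (q - 7)*(q - 1)*(q + 2)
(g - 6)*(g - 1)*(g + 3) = g^3 - 4*g^2 - 15*g + 18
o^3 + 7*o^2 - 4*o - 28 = (o - 2)*(o + 2)*(o + 7)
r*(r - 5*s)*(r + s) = r^3 - 4*r^2*s - 5*r*s^2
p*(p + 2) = p^2 + 2*p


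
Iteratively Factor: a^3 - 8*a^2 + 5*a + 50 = (a - 5)*(a^2 - 3*a - 10) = (a - 5)*(a + 2)*(a - 5)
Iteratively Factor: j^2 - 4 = (j - 2)*(j + 2)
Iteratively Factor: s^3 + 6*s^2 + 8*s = (s)*(s^2 + 6*s + 8) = s*(s + 4)*(s + 2)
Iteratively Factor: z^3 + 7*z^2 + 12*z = (z)*(z^2 + 7*z + 12) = z*(z + 4)*(z + 3)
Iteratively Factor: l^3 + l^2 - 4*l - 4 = (l + 2)*(l^2 - l - 2) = (l - 2)*(l + 2)*(l + 1)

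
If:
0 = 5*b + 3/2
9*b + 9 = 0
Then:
No Solution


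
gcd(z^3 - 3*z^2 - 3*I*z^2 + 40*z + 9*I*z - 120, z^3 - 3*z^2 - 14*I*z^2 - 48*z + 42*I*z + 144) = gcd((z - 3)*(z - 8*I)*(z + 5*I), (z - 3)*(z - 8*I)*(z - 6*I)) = z^2 + z*(-3 - 8*I) + 24*I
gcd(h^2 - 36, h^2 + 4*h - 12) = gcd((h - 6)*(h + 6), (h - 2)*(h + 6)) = h + 6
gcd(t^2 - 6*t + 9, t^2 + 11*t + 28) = 1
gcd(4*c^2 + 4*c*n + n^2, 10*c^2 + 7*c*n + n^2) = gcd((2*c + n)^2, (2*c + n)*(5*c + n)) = 2*c + n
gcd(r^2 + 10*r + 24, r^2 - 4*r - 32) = r + 4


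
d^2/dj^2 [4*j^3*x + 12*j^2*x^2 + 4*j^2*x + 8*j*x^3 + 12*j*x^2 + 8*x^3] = 8*x*(3*j + 3*x + 1)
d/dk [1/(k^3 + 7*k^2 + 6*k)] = (-3*k^2 - 14*k - 6)/(k^2*(k^2 + 7*k + 6)^2)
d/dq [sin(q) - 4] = cos(q)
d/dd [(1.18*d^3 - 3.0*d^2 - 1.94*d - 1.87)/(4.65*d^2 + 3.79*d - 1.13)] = (5.487*d^4 + 8.9444*d^3 - 6.3492*d^2 + 24.171*d + 9.2795)/(21.6225*d^4 + 35.247*d^3 + 3.8551*d^2 - 8.5654*d + 1.2769)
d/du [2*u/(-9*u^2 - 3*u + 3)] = 2*(3*u^2 + 1)/(3*(9*u^4 + 6*u^3 - 5*u^2 - 2*u + 1))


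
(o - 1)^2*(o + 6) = o^3 + 4*o^2 - 11*o + 6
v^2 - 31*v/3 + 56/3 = (v - 8)*(v - 7/3)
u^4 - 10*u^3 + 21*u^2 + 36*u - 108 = (u - 6)*(u - 3)^2*(u + 2)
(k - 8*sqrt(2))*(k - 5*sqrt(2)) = k^2 - 13*sqrt(2)*k + 80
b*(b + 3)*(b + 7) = b^3 + 10*b^2 + 21*b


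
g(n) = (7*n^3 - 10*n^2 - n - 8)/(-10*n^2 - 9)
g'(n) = 20*n*(7*n^3 - 10*n^2 - n - 8)/(-10*n^2 - 9)^2 + (21*n^2 - 20*n - 1)/(-10*n^2 - 9) = (-70*n^4 - 199*n^2 + 20*n + 9)/(100*n^4 + 180*n^2 + 81)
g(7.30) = -4.01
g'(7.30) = -0.71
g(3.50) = -1.26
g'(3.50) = -0.74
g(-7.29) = 6.00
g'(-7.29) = -0.71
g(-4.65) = 4.10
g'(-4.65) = -0.73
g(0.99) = 0.64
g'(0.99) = -0.66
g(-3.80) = 3.47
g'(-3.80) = -0.75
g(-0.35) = 0.90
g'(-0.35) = -0.22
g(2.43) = -0.46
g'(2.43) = -0.77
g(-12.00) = 9.34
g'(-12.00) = -0.71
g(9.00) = -5.22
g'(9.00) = -0.71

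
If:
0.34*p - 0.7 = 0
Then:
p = 2.06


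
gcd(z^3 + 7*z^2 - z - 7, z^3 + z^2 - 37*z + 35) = z^2 + 6*z - 7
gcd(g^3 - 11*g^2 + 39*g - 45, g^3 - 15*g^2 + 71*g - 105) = g^2 - 8*g + 15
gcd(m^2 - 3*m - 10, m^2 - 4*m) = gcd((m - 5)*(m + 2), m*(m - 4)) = 1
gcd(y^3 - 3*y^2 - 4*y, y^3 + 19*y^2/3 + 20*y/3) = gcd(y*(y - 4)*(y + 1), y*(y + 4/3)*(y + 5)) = y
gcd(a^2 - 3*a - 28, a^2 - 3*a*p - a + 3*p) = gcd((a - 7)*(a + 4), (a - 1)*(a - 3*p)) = 1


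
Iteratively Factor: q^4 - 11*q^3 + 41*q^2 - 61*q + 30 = (q - 1)*(q^3 - 10*q^2 + 31*q - 30) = (q - 3)*(q - 1)*(q^2 - 7*q + 10) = (q - 3)*(q - 2)*(q - 1)*(q - 5)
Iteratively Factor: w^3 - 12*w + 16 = (w - 2)*(w^2 + 2*w - 8) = (w - 2)*(w + 4)*(w - 2)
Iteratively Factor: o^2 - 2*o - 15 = (o - 5)*(o + 3)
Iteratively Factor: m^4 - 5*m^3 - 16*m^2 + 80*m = (m)*(m^3 - 5*m^2 - 16*m + 80) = m*(m - 5)*(m^2 - 16) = m*(m - 5)*(m + 4)*(m - 4)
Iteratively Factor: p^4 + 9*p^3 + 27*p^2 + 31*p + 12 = (p + 1)*(p^3 + 8*p^2 + 19*p + 12) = (p + 1)*(p + 4)*(p^2 + 4*p + 3) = (p + 1)*(p + 3)*(p + 4)*(p + 1)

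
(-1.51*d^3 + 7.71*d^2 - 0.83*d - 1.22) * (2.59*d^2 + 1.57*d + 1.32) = -3.9109*d^5 + 17.5982*d^4 + 7.9618*d^3 + 5.7143*d^2 - 3.011*d - 1.6104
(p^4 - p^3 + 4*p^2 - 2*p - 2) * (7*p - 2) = 7*p^5 - 9*p^4 + 30*p^3 - 22*p^2 - 10*p + 4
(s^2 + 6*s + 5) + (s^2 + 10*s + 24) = 2*s^2 + 16*s + 29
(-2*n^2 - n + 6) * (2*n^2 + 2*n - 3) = -4*n^4 - 6*n^3 + 16*n^2 + 15*n - 18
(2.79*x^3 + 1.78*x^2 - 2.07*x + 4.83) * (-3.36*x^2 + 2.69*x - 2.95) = -9.3744*x^5 + 1.5243*x^4 + 3.5129*x^3 - 27.0481*x^2 + 19.0992*x - 14.2485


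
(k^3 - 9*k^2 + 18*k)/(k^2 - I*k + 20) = k*(k^2 - 9*k + 18)/(k^2 - I*k + 20)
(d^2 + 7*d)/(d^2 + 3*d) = (d + 7)/(d + 3)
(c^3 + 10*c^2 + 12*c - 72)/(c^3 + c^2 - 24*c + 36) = (c + 6)/(c - 3)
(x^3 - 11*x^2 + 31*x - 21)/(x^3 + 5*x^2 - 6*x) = (x^2 - 10*x + 21)/(x*(x + 6))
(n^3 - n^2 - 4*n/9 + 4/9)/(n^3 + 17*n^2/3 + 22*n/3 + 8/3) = (3*n^2 - 5*n + 2)/(3*(n^2 + 5*n + 4))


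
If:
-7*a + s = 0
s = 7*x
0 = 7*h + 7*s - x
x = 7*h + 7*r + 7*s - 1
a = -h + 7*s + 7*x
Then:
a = 0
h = 0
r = 1/7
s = 0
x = 0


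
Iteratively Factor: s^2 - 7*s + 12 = (s - 3)*(s - 4)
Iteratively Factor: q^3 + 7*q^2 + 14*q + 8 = (q + 4)*(q^2 + 3*q + 2) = (q + 1)*(q + 4)*(q + 2)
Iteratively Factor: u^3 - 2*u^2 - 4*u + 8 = (u - 2)*(u^2 - 4) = (u - 2)*(u + 2)*(u - 2)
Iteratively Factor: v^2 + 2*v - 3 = (v + 3)*(v - 1)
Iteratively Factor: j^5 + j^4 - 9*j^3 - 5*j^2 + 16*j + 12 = (j - 2)*(j^4 + 3*j^3 - 3*j^2 - 11*j - 6) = (j - 2)^2*(j^3 + 5*j^2 + 7*j + 3) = (j - 2)^2*(j + 1)*(j^2 + 4*j + 3) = (j - 2)^2*(j + 1)*(j + 3)*(j + 1)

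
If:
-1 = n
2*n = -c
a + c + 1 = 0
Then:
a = -3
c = 2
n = -1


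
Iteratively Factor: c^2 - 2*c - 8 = (c - 4)*(c + 2)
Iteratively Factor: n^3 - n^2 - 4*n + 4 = (n + 2)*(n^2 - 3*n + 2) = (n - 2)*(n + 2)*(n - 1)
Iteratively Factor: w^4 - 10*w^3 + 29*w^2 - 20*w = (w - 1)*(w^3 - 9*w^2 + 20*w) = (w - 4)*(w - 1)*(w^2 - 5*w) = (w - 5)*(w - 4)*(w - 1)*(w)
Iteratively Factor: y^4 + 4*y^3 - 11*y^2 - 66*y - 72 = (y + 3)*(y^3 + y^2 - 14*y - 24) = (y + 3)^2*(y^2 - 2*y - 8) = (y - 4)*(y + 3)^2*(y + 2)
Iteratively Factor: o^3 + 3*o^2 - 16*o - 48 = (o - 4)*(o^2 + 7*o + 12) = (o - 4)*(o + 3)*(o + 4)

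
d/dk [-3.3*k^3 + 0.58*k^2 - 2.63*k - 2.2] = -9.9*k^2 + 1.16*k - 2.63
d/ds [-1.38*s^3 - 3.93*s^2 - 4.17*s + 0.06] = -4.14*s^2 - 7.86*s - 4.17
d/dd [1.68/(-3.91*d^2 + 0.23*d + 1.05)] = (13.1376*d - 0.3864)/(-3.91*d^2 + 0.23*d + 1.05)^2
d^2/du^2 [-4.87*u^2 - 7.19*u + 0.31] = -9.74000000000000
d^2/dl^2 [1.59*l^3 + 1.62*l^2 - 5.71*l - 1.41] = 9.54*l + 3.24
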